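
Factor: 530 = 2^1*5^1*53^1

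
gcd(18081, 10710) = 63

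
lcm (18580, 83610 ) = 167220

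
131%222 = 131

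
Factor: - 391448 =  - 2^3 * 167^1 *293^1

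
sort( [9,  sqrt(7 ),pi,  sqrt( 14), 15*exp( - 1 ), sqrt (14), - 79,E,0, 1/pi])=[ - 79,  0,  1/pi , sqrt( 7 ),E, pi,  sqrt( 14 ),  sqrt(14 ), 15*exp( - 1 ) , 9]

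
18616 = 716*26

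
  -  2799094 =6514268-9313362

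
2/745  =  2/745 = 0.00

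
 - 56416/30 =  - 28208/15 = -  1880.53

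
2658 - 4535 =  - 1877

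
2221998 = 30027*74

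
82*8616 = 706512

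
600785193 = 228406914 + 372378279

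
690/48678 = 115/8113 =0.01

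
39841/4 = 9960 + 1/4 = 9960.25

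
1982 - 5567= - 3585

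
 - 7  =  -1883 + 1876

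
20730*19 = 393870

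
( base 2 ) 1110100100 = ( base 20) 26c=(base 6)4152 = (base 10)932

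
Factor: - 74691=- 3^2*43^1 * 193^1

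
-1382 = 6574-7956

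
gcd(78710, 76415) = 85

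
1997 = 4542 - 2545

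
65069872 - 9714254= 55355618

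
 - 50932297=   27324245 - 78256542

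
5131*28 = 143668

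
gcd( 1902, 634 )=634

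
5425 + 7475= 12900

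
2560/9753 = 2560/9753=0.26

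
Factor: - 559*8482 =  - 2^1 * 13^1*43^1 * 4241^1 = - 4741438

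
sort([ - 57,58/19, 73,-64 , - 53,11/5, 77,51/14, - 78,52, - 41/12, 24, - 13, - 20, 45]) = [ - 78,  -  64, - 57, - 53, - 20, - 13 , - 41/12,11/5,58/19, 51/14, 24,45, 52, 73 , 77]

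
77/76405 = 11/10915=0.00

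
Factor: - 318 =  - 2^1*3^1*53^1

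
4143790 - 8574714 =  - 4430924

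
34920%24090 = 10830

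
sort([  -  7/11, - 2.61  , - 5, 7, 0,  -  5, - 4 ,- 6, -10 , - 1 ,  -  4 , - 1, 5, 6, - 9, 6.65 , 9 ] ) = [ - 10 , - 9,  -  6, - 5, - 5,-4, - 4,-2.61, - 1, - 1 , - 7/11, 0,5,6,6.65,7,9]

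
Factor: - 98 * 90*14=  - 2^3*3^2*5^1*7^3 = -123480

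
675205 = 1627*415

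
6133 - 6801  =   - 668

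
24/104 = 3/13 = 0.23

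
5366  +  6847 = 12213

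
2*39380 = 78760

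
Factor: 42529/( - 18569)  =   - 71/31 = -31^( - 1) * 71^1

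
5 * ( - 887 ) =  - 4435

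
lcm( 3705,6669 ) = 33345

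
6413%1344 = 1037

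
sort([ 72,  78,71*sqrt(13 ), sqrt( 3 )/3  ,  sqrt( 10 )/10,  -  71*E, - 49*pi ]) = [ - 71*E,-49*pi,sqrt(10 ) /10,sqrt(3 )/3, 72,  78,71 * sqrt(13)]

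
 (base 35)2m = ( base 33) 2Q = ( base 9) 112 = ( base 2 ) 1011100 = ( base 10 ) 92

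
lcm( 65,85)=1105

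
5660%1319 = 384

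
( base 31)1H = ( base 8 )60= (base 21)26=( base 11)44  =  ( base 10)48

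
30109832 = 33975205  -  3865373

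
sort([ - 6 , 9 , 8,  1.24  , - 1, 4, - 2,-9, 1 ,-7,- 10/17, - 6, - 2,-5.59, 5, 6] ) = [ - 9,-7,-6,  -  6,-5.59,-2, - 2,-1, - 10/17,1, 1.24, 4,5 , 6,8,9]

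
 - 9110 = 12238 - 21348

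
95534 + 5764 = 101298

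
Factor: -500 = - 2^2*5^3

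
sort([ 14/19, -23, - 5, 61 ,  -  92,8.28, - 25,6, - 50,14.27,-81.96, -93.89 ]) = [  -  93.89, - 92,- 81.96,-50, - 25, -23,  -  5,14/19,6,8.28, 14.27,61]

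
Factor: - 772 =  - 2^2 * 193^1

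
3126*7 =21882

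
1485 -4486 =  - 3001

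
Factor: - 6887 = -71^1*97^1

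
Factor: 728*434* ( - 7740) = -2445468480 = - 2^6*3^2 *5^1*7^2*13^1* 31^1*43^1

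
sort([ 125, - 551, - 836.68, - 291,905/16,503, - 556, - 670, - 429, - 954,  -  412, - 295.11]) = [ - 954, - 836.68 , - 670, - 556, - 551, - 429,-412, - 295.11, - 291 , 905/16,125,  503 ]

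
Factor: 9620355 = 3^1*5^1 *179^1*3583^1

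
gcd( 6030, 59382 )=18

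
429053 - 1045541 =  - 616488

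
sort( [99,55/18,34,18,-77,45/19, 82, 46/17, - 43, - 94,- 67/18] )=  [ - 94, - 77, - 43,  -  67/18 , 45/19, 46/17,55/18,18,34 , 82, 99 ] 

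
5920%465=340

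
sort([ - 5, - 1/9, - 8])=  [ - 8, - 5, - 1/9 ]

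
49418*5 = 247090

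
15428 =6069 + 9359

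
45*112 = 5040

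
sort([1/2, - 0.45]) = [ - 0.45 , 1/2]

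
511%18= 7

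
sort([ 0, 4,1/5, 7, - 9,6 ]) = [-9, 0,1/5, 4, 6, 7] 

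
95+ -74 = 21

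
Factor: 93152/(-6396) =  - 568/39 = - 2^3*3^(-1)*13^( - 1) * 71^1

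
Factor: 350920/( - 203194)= - 620/359 = -2^2 * 5^1*31^1*359^( - 1) 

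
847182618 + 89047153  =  936229771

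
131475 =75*1753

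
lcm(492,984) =984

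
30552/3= 10184 = 10184.00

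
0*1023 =0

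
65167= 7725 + 57442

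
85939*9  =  773451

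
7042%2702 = 1638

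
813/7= 116 + 1/7 = 116.14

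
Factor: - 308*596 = -183568  =  -  2^4*7^1 * 11^1*149^1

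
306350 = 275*1114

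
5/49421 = 5/49421 = 0.00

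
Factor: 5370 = 2^1 * 3^1*5^1*179^1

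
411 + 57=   468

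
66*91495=6038670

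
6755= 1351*5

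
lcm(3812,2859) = 11436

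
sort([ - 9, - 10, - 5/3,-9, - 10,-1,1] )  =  [  -  10, - 10, - 9,-9, - 5/3, - 1, 1]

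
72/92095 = 72/92095 = 0.00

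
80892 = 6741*12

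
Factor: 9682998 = 2^1 * 3^1 * 13^1 * 43^1*2887^1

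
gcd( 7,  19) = 1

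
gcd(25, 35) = 5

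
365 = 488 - 123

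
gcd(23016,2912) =56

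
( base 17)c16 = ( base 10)3491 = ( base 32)3D3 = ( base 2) 110110100011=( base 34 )30N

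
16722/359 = 46 + 208/359 = 46.58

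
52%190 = 52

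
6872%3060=752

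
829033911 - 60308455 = 768725456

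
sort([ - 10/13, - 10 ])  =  [ - 10,-10/13]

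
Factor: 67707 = 3^2*7523^1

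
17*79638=1353846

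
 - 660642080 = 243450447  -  904092527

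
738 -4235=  - 3497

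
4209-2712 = 1497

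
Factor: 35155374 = 2^1*3^1*1759^1* 3331^1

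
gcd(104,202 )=2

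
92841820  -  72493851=20347969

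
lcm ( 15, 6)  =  30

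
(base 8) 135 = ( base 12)79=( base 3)10110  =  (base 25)3i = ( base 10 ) 93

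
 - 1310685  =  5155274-6465959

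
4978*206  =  1025468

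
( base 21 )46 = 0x5a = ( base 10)90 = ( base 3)10100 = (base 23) 3L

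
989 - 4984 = -3995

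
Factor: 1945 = 5^1*389^1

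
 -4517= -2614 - 1903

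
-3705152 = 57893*(-64)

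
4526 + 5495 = 10021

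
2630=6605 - 3975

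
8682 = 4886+3796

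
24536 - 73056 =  - 48520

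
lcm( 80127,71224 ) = 641016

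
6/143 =6/143 = 0.04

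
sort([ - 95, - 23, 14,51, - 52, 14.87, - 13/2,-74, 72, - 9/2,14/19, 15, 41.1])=[ - 95 , - 74 , - 52, - 23 , - 13/2,-9/2, 14/19,14 , 14.87, 15,41.1,51, 72 ] 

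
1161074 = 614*1891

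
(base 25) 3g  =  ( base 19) 4F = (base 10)91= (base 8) 133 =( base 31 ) 2T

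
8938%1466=142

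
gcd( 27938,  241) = 1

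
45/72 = 5/8 = 0.62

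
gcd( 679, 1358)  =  679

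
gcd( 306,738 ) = 18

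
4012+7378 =11390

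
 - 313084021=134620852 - 447704873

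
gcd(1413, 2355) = 471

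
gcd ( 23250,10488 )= 6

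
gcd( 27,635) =1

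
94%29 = 7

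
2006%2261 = 2006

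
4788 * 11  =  52668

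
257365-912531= -655166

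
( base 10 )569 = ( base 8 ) 1071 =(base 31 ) ib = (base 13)34A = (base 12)3b5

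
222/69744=37/11624 = 0.00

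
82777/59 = 1403=1403.00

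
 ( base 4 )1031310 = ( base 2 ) 1001101110100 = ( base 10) 4980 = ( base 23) 99C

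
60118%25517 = 9084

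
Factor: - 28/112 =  - 1/4 = - 2^( - 2)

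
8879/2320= 8879/2320 = 3.83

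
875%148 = 135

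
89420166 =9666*9251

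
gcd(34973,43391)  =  1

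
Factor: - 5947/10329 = - 19/33 = - 3^(-1)*11^(-1)*19^1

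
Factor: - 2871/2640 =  - 87/80 = -2^ (  -  4)*3^1*5^(- 1)  *  29^1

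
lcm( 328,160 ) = 6560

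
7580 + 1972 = 9552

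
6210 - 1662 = 4548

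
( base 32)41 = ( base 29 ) 4D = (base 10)129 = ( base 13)9c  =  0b10000001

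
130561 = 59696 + 70865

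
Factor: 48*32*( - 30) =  - 46080 = - 2^10*3^2*5^1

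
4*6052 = 24208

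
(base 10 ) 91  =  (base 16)5b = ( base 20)4b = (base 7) 160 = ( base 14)67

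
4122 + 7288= 11410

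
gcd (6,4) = 2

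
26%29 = 26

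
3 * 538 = 1614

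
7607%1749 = 611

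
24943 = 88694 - 63751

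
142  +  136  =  278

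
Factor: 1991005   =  5^1*491^1*811^1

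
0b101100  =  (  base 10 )44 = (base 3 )1122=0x2C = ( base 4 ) 230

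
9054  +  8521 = 17575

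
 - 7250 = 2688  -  9938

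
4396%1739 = 918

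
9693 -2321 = 7372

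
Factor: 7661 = 47^1*163^1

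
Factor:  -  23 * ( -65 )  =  5^1*13^1*23^1= 1495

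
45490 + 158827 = 204317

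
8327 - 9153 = -826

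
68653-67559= 1094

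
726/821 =726/821 = 0.88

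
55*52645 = 2895475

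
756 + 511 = 1267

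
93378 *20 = 1867560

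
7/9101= 7/9101= 0.00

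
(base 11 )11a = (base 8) 216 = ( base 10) 142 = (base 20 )72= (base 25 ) 5h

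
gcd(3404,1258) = 74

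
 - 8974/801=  - 12 + 638/801 = -  11.20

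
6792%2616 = 1560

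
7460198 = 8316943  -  856745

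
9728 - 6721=3007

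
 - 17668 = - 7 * 2524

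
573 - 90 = 483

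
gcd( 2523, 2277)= 3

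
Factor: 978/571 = 2^1*3^1 * 163^1*571^ (- 1)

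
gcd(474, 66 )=6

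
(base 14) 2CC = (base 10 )572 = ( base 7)1445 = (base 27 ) L5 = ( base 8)1074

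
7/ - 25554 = -1 + 25547/25554 = - 0.00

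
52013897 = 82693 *629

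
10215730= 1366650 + 8849080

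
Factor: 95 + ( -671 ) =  - 2^6*3^2 = -  576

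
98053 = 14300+83753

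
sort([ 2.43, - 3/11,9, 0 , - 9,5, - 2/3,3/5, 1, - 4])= [ - 9, - 4, - 2/3,- 3/11, 0,3/5,1,  2.43, 5,9]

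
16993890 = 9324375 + 7669515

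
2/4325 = 2/4325 = 0.00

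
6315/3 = 2105=2105.00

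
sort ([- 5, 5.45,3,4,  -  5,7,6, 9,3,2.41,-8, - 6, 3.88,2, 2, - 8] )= [ - 8,-8, - 6,-5 ,- 5, 2, 2, 2.41,3, 3, 3.88,4,5.45 , 6,7,9 ] 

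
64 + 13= 77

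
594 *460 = 273240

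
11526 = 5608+5918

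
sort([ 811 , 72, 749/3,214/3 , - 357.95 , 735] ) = [-357.95,214/3,72, 749/3,735,811]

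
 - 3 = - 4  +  1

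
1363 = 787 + 576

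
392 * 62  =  24304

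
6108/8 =763 +1/2 = 763.50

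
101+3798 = 3899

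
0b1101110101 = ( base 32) RL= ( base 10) 885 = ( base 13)531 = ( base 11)735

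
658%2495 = 658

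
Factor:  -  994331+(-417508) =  - 3^2*11^1*13^1*1097^1 = -1411839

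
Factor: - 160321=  - 7^1* 37^1*619^1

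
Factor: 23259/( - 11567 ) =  - 3^1*43^(- 1 )*269^( - 1 )*7753^1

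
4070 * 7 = 28490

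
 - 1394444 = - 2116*659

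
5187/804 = 6 + 121/268 = 6.45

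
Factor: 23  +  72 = 5^1*19^1 = 95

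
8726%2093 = 354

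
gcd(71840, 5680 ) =80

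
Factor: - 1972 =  - 2^2*17^1  *  29^1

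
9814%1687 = 1379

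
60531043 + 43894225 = 104425268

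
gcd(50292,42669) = 99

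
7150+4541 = 11691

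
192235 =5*38447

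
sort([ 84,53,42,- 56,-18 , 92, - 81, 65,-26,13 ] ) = [ - 81, - 56, - 26,-18, 13, 42, 53,65, 84, 92]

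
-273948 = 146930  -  420878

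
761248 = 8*95156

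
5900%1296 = 716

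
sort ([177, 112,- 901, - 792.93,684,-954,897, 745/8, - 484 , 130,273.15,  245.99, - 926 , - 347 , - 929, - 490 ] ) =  [ - 954 ,-929, - 926, -901, - 792.93, - 490, - 484, - 347 , 745/8,112,  130,177, 245.99, 273.15, 684,897 ] 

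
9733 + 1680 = 11413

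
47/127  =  47/127=0.37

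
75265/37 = 2034 + 7/37=2034.19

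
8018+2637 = 10655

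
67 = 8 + 59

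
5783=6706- 923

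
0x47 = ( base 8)107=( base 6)155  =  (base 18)3h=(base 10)71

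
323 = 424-101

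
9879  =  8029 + 1850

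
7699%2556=31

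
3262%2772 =490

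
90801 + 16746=107547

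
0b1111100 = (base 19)6a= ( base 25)4O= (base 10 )124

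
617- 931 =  - 314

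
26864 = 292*92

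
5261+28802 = 34063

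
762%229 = 75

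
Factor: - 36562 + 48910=2^2 * 3^2*7^3 = 12348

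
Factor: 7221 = 3^1*29^1  *83^1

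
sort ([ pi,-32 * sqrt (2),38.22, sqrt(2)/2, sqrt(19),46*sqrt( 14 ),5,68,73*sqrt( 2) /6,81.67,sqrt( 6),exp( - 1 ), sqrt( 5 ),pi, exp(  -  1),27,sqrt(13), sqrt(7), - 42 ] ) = [-32*  sqrt(2), - 42,exp( - 1), exp( - 1),sqrt( 2)/2, sqrt( 5), sqrt (6), sqrt( 7),  pi,pi,sqrt( 13), sqrt (19), 5, 73*sqrt( 2)/6, 27,  38.22,68,81.67,46*sqrt ( 14 )]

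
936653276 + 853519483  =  1790172759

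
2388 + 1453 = 3841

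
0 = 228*0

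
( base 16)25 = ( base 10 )37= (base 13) 2b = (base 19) 1i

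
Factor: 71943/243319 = 3^1 * 31^( - 1 )*47^( - 1)* 167^(-1 ) * 23981^1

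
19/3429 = 19/3429  =  0.01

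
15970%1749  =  229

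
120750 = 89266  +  31484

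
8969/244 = 36 + 185/244 = 36.76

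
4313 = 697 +3616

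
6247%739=335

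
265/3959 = 265/3959  =  0.07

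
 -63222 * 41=  -  2592102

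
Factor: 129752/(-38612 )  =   - 2^1*197^( - 1) * 331^1 = -662/197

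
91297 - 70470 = 20827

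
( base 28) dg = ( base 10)380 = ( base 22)h6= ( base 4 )11330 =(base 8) 574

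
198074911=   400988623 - 202913712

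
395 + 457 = 852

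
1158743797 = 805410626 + 353333171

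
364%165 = 34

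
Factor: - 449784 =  - 2^3*3^2*6247^1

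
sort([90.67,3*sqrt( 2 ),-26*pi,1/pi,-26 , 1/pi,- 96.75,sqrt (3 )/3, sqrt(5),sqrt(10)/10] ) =[ - 96.75,  -  26*pi, - 26, sqrt( 10 )/10,  1/pi, 1/pi,sqrt ( 3 ) /3,sqrt(5 ),3*sqrt( 2),90.67]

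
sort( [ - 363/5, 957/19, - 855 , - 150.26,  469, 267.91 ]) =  [- 855, - 150.26, - 363/5 , 957/19,267.91, 469]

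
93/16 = 5 + 13/16 = 5.81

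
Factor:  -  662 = - 2^1*331^1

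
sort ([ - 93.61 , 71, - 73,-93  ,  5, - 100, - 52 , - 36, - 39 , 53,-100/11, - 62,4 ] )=[ - 100, - 93.61, - 93, - 73, - 62, - 52, - 39,-36, - 100/11 , 4, 5,53,71] 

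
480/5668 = 120/1417 = 0.08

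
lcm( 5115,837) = 46035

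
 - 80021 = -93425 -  - 13404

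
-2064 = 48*( -43 ) 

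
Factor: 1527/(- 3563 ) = - 3/7 = - 3^1 * 7^( - 1)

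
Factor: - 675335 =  - 5^1*31^1*4357^1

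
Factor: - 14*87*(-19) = 23142  =  2^1*3^1*7^1*19^1  *  29^1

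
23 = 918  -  895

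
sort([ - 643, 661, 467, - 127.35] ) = [ - 643, - 127.35,467, 661] 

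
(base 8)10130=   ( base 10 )4184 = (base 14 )174c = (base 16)1058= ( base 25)6h9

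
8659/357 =1237/51=24.25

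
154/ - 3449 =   -  1 + 3295/3449 = - 0.04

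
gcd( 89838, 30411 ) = 279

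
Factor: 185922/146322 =939/739=3^1  *  313^1*739^(  -  1 ) 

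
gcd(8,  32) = 8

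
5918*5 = 29590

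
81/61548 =27/20516 = 0.00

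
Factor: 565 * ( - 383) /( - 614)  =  2^ ( - 1)*5^1*113^1* 307^( - 1)*383^1=216395/614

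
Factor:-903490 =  - 2^1*5^1 * 7^1 * 12907^1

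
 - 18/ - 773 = 18/773 = 0.02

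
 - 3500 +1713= - 1787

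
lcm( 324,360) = 3240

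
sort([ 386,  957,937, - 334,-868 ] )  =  [ - 868,- 334, 386,937, 957 ] 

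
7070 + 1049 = 8119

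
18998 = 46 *413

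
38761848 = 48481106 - 9719258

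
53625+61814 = 115439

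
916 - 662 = 254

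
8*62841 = 502728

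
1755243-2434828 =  - 679585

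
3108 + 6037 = 9145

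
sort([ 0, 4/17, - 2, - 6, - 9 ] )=[ - 9,-6, - 2,0,4/17 ] 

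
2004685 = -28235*(-71)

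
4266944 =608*7018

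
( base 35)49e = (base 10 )5229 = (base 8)12155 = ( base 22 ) AHF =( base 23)9K8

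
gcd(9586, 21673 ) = 1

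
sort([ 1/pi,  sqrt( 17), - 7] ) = [- 7,1/pi, sqrt(17)]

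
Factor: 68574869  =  11^1*6234079^1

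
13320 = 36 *370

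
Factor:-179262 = - 2^1*3^2 * 23^1*433^1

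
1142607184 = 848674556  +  293932628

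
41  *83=3403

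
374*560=209440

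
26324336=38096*691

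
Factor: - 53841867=-3^1*17947289^1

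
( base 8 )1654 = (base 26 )1A4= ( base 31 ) ua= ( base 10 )940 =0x3ac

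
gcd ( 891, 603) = 9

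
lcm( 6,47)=282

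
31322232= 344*91053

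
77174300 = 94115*820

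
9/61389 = 1/6821 = 0.00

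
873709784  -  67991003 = 805718781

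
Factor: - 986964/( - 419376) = 82247/34948 = 2^( - 2)*11^1*7477^1*8737^( - 1 )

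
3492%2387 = 1105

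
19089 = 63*303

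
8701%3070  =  2561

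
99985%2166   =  349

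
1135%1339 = 1135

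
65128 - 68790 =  - 3662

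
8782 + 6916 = 15698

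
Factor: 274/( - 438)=-137/219 = - 3^(-1)*73^( - 1) * 137^1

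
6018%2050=1918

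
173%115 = 58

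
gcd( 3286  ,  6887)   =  1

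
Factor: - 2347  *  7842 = -18405174= - 2^1*3^1*1307^1*2347^1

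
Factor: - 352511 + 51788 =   -  300723 = -  3^1*59^1*1699^1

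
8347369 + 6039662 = 14387031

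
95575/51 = 1874 + 1/51 = 1874.02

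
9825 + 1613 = 11438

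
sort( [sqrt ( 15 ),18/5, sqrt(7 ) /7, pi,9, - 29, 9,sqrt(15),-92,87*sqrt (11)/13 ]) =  [- 92, - 29 , sqrt( 7 ) /7,pi, 18/5, sqrt(15 ), sqrt(15 ), 9,9,87*sqrt(11 ) /13] 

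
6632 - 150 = 6482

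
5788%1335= 448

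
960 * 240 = 230400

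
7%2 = 1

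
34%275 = 34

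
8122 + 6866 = 14988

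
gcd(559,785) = 1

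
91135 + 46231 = 137366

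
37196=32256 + 4940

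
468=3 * 156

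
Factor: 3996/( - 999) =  - 2^2 = - 4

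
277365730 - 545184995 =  - 267819265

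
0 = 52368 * 0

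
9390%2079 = 1074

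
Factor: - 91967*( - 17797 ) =13^1 * 37^2*  91967^1 =1636736699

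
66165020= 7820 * 8461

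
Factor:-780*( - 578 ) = 450840= 2^3*3^1*5^1*13^1*17^2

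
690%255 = 180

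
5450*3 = 16350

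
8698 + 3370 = 12068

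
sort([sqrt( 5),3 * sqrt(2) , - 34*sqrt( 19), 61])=[-34*sqrt( 19 ) , sqrt ( 5 ),3 * sqrt(2) , 61 ] 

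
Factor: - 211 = -211^1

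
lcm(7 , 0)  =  0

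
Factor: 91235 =5^1*71^1 * 257^1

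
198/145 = 198/145 = 1.37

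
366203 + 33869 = 400072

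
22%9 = 4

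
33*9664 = 318912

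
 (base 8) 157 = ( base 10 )111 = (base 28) 3R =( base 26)47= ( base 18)63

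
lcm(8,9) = 72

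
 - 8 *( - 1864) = 14912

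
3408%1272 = 864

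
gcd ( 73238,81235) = 11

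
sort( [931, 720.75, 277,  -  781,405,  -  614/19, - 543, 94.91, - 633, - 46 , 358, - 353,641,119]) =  [  -  781, - 633, - 543, - 353, -46, - 614/19, 94.91,119,277, 358,405, 641 , 720.75,931 ] 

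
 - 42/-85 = 42/85  =  0.49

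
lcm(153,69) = 3519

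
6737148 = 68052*99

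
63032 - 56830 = 6202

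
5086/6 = 847 + 2/3=847.67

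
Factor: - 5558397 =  -3^1*13^1*359^1*397^1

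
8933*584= 5216872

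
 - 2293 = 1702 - 3995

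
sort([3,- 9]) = [-9,3] 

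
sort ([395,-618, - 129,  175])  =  [ - 618, - 129, 175, 395 ]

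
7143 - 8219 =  - 1076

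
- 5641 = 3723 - 9364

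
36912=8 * 4614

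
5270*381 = 2007870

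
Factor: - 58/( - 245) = 2^1*5^( - 1)*7^( - 2)*29^1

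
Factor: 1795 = 5^1 * 359^1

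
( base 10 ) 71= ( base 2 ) 1000111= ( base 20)3b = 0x47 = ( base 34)23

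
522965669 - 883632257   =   - 360666588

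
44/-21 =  - 44/21 =-2.10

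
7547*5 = 37735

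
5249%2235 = 779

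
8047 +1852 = 9899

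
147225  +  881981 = 1029206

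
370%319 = 51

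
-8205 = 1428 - 9633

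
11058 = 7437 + 3621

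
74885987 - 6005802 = 68880185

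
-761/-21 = 36 + 5/21 = 36.24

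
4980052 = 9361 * 532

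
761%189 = 5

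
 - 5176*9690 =-50155440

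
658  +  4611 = 5269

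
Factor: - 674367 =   -  3^1*19^1*11831^1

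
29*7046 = 204334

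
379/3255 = 379/3255= 0.12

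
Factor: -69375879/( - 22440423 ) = 3^2*587^(-1 )*12743^ (  -  1)*2569477^1 = 23125293/7480141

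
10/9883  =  10/9883 = 0.00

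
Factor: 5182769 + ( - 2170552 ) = 3012217  =  13^1 *231709^1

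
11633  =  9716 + 1917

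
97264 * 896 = 87148544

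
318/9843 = 106/3281 = 0.03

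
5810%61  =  15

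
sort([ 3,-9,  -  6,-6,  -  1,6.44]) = [  -  9, - 6,-6,-1,3, 6.44 ]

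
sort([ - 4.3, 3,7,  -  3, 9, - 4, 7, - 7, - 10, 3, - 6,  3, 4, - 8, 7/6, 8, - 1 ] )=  [ - 10, - 8, - 7,-6, - 4.3, - 4,-3,-1 , 7/6, 3, 3 , 3, 4, 7, 7,8, 9 ] 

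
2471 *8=19768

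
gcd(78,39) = 39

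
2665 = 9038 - 6373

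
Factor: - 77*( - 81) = 6237= 3^4*7^1*11^1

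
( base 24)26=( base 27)20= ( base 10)54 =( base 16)36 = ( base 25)24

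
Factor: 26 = 2^1 *13^1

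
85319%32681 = 19957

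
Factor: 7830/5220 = 2^(- 1 )*3^1  =  3/2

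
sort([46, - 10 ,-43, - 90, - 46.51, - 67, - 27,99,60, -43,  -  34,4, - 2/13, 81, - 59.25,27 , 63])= [ - 90, - 67, - 59.25,-46.51, - 43 , - 43, - 34,-27, - 10, - 2/13,  4 , 27,46,60,63,81,99 ]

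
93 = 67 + 26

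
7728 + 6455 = 14183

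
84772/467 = 84772/467 = 181.52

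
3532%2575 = 957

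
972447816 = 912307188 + 60140628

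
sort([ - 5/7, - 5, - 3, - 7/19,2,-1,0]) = [-5, - 3, - 1, - 5/7, -7/19, 0, 2] 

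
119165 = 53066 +66099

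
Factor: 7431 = 3^1*2477^1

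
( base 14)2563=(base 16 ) 199B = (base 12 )3963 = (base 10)6555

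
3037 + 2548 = 5585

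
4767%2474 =2293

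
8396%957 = 740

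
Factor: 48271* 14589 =704225619  =  3^2*1621^1*48271^1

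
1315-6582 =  -5267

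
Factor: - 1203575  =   - 5^2*31^1*1553^1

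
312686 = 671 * 466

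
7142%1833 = 1643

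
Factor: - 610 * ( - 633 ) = 386130 = 2^1*3^1*5^1*61^1*211^1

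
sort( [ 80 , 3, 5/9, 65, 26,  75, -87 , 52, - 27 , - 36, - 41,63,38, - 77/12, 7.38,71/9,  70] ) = [ - 87, -41, - 36, - 27 , - 77/12,5/9, 3,7.38, 71/9,26, 38 , 52,63, 65 , 70,75, 80]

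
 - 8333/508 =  - 17 + 303/508 = - 16.40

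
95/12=95/12= 7.92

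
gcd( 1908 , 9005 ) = 1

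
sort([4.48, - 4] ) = [ - 4,4.48] 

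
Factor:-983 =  - 983^1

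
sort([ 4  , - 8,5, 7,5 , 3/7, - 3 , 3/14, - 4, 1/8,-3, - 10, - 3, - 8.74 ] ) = [-10, - 8.74, - 8,-4, - 3,  -  3, - 3,1/8, 3/14,3/7,  4, 5, 5, 7]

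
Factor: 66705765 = 3^1 * 5^1 * 7^1*635293^1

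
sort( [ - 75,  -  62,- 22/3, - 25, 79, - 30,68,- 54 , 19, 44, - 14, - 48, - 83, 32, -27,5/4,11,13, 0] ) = [- 83,-75, -62, - 54, - 48 , - 30,  -  27, - 25, - 14, - 22/3, 0, 5/4 , 11, 13, 19,  32,44,68,79]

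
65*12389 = 805285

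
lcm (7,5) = 35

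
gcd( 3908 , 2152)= 4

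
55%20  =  15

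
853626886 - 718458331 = 135168555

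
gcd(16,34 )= 2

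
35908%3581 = 98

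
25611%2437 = 1241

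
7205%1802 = 1799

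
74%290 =74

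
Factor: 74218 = 2^1*43^1*863^1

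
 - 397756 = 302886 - 700642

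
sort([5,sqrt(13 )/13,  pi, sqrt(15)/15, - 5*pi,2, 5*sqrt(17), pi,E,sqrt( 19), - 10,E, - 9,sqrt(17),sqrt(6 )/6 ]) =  [ - 5*pi ,-10 , - 9,sqrt(15) /15, sqrt(13)/13, sqrt( 6)/6,2, E,E,pi, pi, sqrt( 17) , sqrt(19),5, 5*sqrt(17)]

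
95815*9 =862335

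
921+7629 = 8550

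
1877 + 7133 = 9010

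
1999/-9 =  - 1999/9 = - 222.11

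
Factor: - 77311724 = -2^2*7^1*1231^1 *2243^1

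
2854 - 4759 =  - 1905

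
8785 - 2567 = 6218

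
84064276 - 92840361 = -8776085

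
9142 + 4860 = 14002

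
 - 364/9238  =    -  1 + 4437/4619 = -0.04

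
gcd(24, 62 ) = 2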